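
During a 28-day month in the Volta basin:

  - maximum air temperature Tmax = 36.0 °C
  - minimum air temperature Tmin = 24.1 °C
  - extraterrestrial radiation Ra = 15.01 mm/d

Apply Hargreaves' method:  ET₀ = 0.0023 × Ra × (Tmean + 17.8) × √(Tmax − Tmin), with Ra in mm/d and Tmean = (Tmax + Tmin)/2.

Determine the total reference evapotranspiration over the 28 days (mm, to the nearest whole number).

Tmean = (36.0 + 24.1)/2 = 30.05 °C
ET₀ = 0.0023 × 15.01 × (30.05 + 17.8) × √11.9 = 0.0023 × 15.01 × 47.85 × 3.4496 = 5.6985 mm/d
Over 28 days: 5.6985 × 28 = 159.558 mm

160 mm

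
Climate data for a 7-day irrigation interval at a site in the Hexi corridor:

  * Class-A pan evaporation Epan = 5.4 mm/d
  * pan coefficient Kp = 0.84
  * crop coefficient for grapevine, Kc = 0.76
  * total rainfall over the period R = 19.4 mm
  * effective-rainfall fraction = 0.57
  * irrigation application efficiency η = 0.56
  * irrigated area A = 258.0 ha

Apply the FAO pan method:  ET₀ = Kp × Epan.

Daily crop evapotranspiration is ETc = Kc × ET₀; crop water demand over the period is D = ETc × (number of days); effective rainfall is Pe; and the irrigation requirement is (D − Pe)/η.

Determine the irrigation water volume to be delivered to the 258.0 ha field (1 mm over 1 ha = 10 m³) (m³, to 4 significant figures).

ET₀ = 0.84 × 5.4 = 4.5360 mm/d
ETc = Kc × ET₀ = 0.76 × 4.5360 = 3.4474 mm/d
Crop demand D = ETc × 7 d = 3.4474 × 7 = 24.132 mm
Pe = 0.57 × 19.4 = 11.058 mm
D − Pe = 24.132 − 11.058 = 13.074 mm
Gross irrigation = 13.074 / 0.56 = 23.346 mm
Volume = 23.346 mm × 258.0 ha × 10 = 60232.7 m³

60230 m³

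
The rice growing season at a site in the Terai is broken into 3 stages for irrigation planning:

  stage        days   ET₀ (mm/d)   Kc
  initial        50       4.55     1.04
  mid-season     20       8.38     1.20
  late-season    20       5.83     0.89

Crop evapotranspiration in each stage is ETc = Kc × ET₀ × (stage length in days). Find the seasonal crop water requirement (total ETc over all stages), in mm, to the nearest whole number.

541 mm

initial: 1.04 × 4.55 × 50 = 236.60 mm
mid-season: 1.20 × 8.38 × 20 = 201.12 mm
late-season: 0.89 × 5.83 × 20 = 103.77 mm
Seasonal total = 541.49 mm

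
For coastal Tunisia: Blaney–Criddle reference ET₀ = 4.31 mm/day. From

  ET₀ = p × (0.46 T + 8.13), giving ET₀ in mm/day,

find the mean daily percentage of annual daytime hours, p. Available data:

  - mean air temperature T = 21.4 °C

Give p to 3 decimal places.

0.240

p = ET₀ / (0.46 T + 8.13) = 4.31 / (0.46 × 21.4 + 8.13) = 4.31 / 17.974 = 0.2398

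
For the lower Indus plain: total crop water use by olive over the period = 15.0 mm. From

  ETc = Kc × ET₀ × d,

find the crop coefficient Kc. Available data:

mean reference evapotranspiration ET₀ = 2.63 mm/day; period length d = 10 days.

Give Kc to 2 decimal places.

0.57

ETc = Kc × ET₀ × d  ⇒  Kc = ETc / (ET₀ × d)
Kc = 15.0 / (2.63 × 10) = 15.0 / 26.30 = 0.5703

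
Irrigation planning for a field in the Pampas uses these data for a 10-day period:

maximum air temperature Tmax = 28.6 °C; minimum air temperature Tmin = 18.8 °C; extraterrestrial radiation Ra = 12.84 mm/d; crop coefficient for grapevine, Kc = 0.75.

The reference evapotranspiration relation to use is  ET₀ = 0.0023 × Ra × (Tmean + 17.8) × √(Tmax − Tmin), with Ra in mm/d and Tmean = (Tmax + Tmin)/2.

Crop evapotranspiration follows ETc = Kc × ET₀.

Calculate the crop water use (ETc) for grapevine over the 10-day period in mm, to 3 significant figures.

28.8 mm

Tmean = (28.6 + 18.8)/2 = 23.70 °C
ET₀ = 0.0023 × 12.84 × (23.70 + 17.8) × √9.8 = 0.0023 × 12.84 × 41.50 × 3.1305 = 3.8367 mm/d
ETc = Kc × ET₀ = 0.75 × 3.8367 = 2.8775 mm/d
Over 10 days: 2.8775 × 10 = 28.775 mm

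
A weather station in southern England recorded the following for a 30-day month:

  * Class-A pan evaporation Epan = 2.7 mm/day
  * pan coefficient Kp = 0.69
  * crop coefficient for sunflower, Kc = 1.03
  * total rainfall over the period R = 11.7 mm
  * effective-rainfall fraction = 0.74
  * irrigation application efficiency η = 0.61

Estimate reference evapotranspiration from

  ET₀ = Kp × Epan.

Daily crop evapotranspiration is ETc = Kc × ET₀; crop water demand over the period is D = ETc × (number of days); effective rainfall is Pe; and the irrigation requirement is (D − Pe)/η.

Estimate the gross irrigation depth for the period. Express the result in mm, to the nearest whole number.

ET₀ = 0.69 × 2.7 = 1.8630 mm/d
ETc = Kc × ET₀ = 1.03 × 1.8630 = 1.9189 mm/d
Crop demand D = ETc × 30 d = 1.9189 × 30 = 57.567 mm
Pe = 0.74 × 11.7 = 8.658 mm
D − Pe = 57.567 − 8.658 = 48.909 mm
Gross irrigation = 48.909 / 0.61 = 80.179 mm

80 mm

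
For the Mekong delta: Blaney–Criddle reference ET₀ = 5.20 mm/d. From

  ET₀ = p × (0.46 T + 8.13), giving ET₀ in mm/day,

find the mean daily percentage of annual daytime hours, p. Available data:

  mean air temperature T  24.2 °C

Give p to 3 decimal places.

p = ET₀ / (0.46 T + 8.13) = 5.20 / (0.46 × 24.2 + 8.13) = 5.20 / 19.262 = 0.2700

0.270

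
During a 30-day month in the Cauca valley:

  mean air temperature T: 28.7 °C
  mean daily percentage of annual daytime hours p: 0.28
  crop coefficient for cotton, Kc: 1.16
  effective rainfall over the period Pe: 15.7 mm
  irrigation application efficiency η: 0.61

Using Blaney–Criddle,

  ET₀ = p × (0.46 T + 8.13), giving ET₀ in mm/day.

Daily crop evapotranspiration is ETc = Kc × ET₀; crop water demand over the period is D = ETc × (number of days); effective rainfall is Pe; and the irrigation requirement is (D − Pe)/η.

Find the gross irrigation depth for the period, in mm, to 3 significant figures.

315 mm

ET₀ = 0.28 × (0.46 × 28.7 + 8.13) = 0.28 × 21.332 = 5.9730 mm/d
ETc = Kc × ET₀ = 1.16 × 5.9730 = 6.9287 mm/d
Crop demand D = ETc × 30 d = 6.9287 × 30 = 207.861 mm
D − Pe = 207.861 − 15.7 = 192.161 mm
Gross irrigation = 192.161 / 0.61 = 315.018 mm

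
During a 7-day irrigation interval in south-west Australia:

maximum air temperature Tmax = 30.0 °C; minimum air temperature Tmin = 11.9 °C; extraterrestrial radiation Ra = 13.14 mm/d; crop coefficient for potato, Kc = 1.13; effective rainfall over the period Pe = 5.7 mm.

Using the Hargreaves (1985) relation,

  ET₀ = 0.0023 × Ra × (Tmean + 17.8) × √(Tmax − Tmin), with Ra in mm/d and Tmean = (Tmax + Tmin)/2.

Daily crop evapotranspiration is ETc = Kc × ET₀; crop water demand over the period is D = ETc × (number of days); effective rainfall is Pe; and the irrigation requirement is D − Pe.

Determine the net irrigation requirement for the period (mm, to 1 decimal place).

Tmean = (30.0 + 11.9)/2 = 20.95 °C
ET₀ = 0.0023 × 13.14 × (20.95 + 17.8) × √18.1 = 0.0023 × 13.14 × 38.75 × 4.2544 = 4.9823 mm/d
ETc = Kc × ET₀ = 1.13 × 4.9823 = 5.6300 mm/d
Crop demand D = ETc × 7 d = 5.6300 × 7 = 39.410 mm
D − Pe = 39.410 − 5.7 = 33.710 mm

33.7 mm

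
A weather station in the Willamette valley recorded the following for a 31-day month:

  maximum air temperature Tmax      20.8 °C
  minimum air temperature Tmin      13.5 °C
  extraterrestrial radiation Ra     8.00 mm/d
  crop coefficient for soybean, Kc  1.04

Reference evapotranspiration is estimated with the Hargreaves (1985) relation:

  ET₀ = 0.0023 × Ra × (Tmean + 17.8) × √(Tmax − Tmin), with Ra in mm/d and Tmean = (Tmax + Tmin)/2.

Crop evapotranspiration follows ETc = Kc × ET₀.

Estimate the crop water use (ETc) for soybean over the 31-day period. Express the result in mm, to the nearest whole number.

56 mm

Tmean = (20.8 + 13.5)/2 = 17.15 °C
ET₀ = 0.0023 × 8.00 × (17.15 + 17.8) × √7.3 = 0.0023 × 8.00 × 34.95 × 2.7019 = 1.7375 mm/d
ETc = Kc × ET₀ = 1.04 × 1.7375 = 1.8070 mm/d
Over 31 days: 1.8070 × 31 = 56.017 mm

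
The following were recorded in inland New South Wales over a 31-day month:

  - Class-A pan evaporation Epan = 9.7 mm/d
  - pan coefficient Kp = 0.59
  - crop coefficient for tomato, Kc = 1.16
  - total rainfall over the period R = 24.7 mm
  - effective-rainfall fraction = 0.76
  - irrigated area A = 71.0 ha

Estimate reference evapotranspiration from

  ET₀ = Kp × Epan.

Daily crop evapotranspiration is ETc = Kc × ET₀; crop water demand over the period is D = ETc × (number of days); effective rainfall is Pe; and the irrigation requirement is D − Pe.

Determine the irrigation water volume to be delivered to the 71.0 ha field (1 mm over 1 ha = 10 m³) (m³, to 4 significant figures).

ET₀ = 0.59 × 9.7 = 5.7230 mm/d
ETc = Kc × ET₀ = 1.16 × 5.7230 = 6.6387 mm/d
Crop demand D = ETc × 31 d = 6.6387 × 31 = 205.800 mm
Pe = 0.76 × 24.7 = 18.772 mm
D − Pe = 205.800 − 18.772 = 187.028 mm
Volume = 187.028 mm × 71.0 ha × 10 = 132789.9 m³

132800 m³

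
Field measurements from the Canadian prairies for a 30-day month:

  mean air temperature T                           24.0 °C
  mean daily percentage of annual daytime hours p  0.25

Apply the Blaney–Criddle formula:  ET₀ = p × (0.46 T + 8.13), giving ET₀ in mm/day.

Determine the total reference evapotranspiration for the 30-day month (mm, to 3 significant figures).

ET₀ = 0.25 × (0.46 × 24.0 + 8.13) = 0.25 × 19.170 = 4.7925 mm/d
Monthly total = 4.7925 × 30 = 143.775 mm

144 mm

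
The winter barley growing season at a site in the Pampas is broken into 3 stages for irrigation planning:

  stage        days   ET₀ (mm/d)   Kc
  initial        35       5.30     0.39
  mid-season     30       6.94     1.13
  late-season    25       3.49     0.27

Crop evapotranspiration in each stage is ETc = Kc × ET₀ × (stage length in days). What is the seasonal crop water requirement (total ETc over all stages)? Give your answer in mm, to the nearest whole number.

331 mm

initial: 0.39 × 5.30 × 35 = 72.35 mm
mid-season: 1.13 × 6.94 × 30 = 235.27 mm
late-season: 0.27 × 3.49 × 25 = 23.56 mm
Seasonal total = 331.18 mm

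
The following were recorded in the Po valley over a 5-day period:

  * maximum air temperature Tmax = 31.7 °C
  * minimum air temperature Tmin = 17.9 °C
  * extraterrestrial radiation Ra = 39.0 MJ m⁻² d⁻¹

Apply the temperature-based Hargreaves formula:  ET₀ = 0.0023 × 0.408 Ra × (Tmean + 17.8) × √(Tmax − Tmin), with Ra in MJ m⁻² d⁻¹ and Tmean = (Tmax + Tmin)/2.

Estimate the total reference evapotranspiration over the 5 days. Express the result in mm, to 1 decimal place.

Tmean = (31.7 + 17.9)/2 = 24.80 °C
0.408 Ra = 0.408 × 39.0 = 15.9120 mm/d equivalent
ET₀ = 0.0023 × 15.9120 × (24.80 + 17.8) × √13.8 = 0.0023 × 15.9120 × 42.60 × 3.7148 = 5.7916 mm/d
Over 5 days: 5.7916 × 5 = 28.958 mm

29.0 mm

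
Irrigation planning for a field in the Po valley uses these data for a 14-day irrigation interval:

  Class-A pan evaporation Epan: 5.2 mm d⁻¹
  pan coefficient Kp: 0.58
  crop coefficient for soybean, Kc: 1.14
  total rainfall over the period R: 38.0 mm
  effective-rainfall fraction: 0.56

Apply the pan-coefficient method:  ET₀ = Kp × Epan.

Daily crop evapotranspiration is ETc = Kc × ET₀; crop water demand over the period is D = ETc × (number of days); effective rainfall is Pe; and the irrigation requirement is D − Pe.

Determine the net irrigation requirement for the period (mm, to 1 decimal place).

ET₀ = 0.58 × 5.2 = 3.0160 mm/d
ETc = Kc × ET₀ = 1.14 × 3.0160 = 3.4382 mm/d
Crop demand D = ETc × 14 d = 3.4382 × 14 = 48.135 mm
Pe = 0.56 × 38.0 = 21.280 mm
D − Pe = 48.135 − 21.280 = 26.855 mm

26.9 mm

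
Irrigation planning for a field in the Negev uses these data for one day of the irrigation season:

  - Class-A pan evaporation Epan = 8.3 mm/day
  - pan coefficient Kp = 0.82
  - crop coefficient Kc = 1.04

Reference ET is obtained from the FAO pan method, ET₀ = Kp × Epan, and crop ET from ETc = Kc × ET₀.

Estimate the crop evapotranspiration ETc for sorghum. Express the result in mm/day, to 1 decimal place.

ET₀ = 0.82 × 8.3 = 6.8060 mm/d
ETc = Kc × ET₀ = 1.04 × 6.8060 = 7.0782 mm/d

7.1 mm/day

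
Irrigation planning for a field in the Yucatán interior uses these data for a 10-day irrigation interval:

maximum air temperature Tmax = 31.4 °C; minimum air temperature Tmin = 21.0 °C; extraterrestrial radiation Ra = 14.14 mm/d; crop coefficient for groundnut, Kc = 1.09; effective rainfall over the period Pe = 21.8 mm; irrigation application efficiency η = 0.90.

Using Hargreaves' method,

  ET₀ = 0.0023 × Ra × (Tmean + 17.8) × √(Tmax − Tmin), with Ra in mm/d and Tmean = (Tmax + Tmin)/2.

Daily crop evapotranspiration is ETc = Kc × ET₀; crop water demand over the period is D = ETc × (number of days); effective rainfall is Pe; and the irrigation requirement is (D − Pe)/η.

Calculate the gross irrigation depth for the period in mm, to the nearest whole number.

32 mm

Tmean = (31.4 + 21.0)/2 = 26.20 °C
ET₀ = 0.0023 × 14.14 × (26.20 + 17.8) × √10.4 = 0.0023 × 14.14 × 44.00 × 3.2249 = 4.6147 mm/d
ETc = Kc × ET₀ = 1.09 × 4.6147 = 5.0300 mm/d
Crop demand D = ETc × 10 d = 5.0300 × 10 = 50.300 mm
D − Pe = 50.300 − 21.8 = 28.500 mm
Gross irrigation = 28.500 / 0.90 = 31.667 mm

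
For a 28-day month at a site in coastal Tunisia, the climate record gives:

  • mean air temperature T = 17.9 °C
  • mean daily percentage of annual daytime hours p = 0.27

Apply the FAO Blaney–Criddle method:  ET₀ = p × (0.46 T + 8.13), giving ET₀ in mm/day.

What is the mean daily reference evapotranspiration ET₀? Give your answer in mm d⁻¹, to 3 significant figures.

4.42 mm d⁻¹

ET₀ = 0.27 × (0.46 × 17.9 + 8.13) = 0.27 × 16.364 = 4.4183 mm/d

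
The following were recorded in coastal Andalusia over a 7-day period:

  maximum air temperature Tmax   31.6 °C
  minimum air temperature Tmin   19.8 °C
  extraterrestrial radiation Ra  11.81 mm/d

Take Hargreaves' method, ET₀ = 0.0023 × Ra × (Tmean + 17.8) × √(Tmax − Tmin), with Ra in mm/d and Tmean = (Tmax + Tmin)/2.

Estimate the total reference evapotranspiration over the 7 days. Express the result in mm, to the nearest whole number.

28 mm

Tmean = (31.6 + 19.8)/2 = 25.70 °C
ET₀ = 0.0023 × 11.81 × (25.70 + 17.8) × √11.8 = 0.0023 × 11.81 × 43.50 × 3.4351 = 4.0589 mm/d
Over 7 days: 4.0589 × 7 = 28.412 mm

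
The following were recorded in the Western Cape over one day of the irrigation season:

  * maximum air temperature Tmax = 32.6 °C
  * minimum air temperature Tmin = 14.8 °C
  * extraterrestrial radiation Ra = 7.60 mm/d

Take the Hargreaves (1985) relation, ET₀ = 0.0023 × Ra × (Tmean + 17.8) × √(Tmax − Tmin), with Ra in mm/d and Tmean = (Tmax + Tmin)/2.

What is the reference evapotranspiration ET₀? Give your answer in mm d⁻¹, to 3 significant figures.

3.06 mm d⁻¹

Tmean = (32.6 + 14.8)/2 = 23.70 °C
ET₀ = 0.0023 × 7.60 × (23.70 + 17.8) × √17.8 = 0.0023 × 7.60 × 41.50 × 4.2190 = 3.0605 mm/d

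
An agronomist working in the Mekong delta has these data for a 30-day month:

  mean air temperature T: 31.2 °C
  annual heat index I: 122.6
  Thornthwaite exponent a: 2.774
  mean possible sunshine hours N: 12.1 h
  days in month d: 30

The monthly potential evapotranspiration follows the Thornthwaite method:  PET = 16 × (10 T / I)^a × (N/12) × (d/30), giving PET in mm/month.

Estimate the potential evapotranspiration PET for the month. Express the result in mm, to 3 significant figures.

10T/I = 10 × 31.2 / 122.6 = 2.5449
(10T/I)^a = 2.5449^2.774 = 13.3454
Uncorrected PET = 16 × 13.3454 = 213.526 mm
Correction = (N/12)(d/30) = (12.1/12)(30/30) = 1.0083
PET = 213.526 × 1.0083 = 215.298 mm/month

215 mm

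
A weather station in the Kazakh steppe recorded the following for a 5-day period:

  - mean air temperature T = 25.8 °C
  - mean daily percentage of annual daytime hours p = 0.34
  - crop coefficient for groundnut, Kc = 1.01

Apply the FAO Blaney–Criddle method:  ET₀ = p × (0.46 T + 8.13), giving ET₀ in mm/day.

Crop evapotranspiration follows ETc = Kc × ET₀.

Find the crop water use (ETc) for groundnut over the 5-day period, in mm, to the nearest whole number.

ET₀ = 0.34 × (0.46 × 25.8 + 8.13) = 0.34 × 19.998 = 6.7993 mm/d
ETc = Kc × ET₀ = 1.01 × 6.7993 = 6.8673 mm/d
Over 5 days: 6.8673 × 5 = 34.337 mm

34 mm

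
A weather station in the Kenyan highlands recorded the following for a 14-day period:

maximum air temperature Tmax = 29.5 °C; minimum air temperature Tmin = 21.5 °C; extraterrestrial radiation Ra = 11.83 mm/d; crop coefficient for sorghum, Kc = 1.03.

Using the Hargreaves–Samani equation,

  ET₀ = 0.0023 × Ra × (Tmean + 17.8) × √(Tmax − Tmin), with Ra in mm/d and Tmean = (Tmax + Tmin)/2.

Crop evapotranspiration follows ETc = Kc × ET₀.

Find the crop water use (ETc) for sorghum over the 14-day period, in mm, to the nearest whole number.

Tmean = (29.5 + 21.5)/2 = 25.50 °C
ET₀ = 0.0023 × 11.83 × (25.50 + 17.8) × √8.0 = 0.0023 × 11.83 × 43.30 × 2.8284 = 3.3323 mm/d
ETc = Kc × ET₀ = 1.03 × 3.3323 = 3.4323 mm/d
Over 14 days: 3.4323 × 14 = 48.052 mm

48 mm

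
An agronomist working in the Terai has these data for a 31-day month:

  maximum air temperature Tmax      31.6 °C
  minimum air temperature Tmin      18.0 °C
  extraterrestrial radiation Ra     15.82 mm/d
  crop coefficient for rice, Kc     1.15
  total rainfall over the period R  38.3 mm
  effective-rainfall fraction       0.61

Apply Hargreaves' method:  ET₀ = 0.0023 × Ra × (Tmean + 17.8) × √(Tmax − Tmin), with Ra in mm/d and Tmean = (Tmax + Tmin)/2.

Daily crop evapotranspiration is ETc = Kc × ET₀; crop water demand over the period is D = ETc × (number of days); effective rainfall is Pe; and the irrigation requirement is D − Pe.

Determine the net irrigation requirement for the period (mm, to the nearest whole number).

Tmean = (31.6 + 18.0)/2 = 24.80 °C
ET₀ = 0.0023 × 15.82 × (24.80 + 17.8) × √13.6 = 0.0023 × 15.82 × 42.60 × 3.6878 = 5.7163 mm/d
ETc = Kc × ET₀ = 1.15 × 5.7163 = 6.5737 mm/d
Crop demand D = ETc × 31 d = 6.5737 × 31 = 203.785 mm
Pe = 0.61 × 38.3 = 23.363 mm
D − Pe = 203.785 − 23.363 = 180.422 mm

180 mm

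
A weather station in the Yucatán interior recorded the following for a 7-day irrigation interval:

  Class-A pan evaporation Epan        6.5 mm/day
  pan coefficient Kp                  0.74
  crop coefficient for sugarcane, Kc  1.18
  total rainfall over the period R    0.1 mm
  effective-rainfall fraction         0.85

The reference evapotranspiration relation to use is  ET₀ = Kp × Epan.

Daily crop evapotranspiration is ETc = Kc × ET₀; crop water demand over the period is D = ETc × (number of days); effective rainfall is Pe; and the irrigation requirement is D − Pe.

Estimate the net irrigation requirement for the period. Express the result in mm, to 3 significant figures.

ET₀ = 0.74 × 6.5 = 4.8100 mm/d
ETc = Kc × ET₀ = 1.18 × 4.8100 = 5.6758 mm/d
Crop demand D = ETc × 7 d = 5.6758 × 7 = 39.731 mm
Pe = 0.85 × 0.1 = 0.085 mm
D − Pe = 39.731 − 0.085 = 39.646 mm

39.6 mm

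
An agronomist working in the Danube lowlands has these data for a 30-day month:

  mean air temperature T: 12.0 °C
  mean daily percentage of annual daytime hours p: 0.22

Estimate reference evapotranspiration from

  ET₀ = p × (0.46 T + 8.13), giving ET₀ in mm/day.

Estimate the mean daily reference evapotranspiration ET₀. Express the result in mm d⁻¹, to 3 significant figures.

ET₀ = 0.22 × (0.46 × 12.0 + 8.13) = 0.22 × 13.650 = 3.0030 mm/d

3.00 mm d⁻¹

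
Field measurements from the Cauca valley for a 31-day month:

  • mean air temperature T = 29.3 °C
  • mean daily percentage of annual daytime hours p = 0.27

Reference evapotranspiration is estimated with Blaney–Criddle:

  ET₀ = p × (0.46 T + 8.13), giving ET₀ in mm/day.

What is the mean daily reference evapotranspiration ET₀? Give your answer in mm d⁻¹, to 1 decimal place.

5.8 mm d⁻¹

ET₀ = 0.27 × (0.46 × 29.3 + 8.13) = 0.27 × 21.608 = 5.8342 mm/d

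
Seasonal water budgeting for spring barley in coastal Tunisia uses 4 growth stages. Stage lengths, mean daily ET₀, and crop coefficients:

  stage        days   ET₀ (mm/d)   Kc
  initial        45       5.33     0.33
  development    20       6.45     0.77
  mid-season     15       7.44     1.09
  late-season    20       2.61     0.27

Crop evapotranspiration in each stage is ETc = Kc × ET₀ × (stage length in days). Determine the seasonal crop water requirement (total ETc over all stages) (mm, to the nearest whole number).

314 mm

initial: 0.33 × 5.33 × 45 = 79.15 mm
development: 0.77 × 6.45 × 20 = 99.33 mm
mid-season: 1.09 × 7.44 × 15 = 121.64 mm
late-season: 0.27 × 2.61 × 20 = 14.09 mm
Seasonal total = 314.21 mm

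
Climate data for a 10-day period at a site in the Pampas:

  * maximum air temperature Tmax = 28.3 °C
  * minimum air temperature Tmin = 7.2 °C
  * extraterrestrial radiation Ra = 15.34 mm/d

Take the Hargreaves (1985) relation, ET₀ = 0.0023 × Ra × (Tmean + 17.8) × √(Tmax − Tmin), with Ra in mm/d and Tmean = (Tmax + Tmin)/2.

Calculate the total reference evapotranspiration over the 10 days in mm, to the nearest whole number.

Tmean = (28.3 + 7.2)/2 = 17.75 °C
ET₀ = 0.0023 × 15.34 × (17.75 + 17.8) × √21.1 = 0.0023 × 15.34 × 35.55 × 4.5935 = 5.7615 mm/d
Over 10 days: 5.7615 × 10 = 57.615 mm

58 mm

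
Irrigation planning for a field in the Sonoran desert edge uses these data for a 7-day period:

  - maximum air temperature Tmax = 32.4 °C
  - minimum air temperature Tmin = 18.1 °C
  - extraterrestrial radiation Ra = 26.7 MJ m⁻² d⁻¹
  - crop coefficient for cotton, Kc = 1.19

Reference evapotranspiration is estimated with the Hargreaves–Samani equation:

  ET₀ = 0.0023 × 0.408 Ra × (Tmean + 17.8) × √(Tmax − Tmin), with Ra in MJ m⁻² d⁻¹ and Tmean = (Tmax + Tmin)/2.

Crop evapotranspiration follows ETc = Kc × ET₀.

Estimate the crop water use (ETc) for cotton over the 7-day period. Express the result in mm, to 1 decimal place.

34.0 mm

Tmean = (32.4 + 18.1)/2 = 25.25 °C
0.408 Ra = 0.408 × 26.7 = 10.8936 mm/d equivalent
ET₀ = 0.0023 × 10.8936 × (25.25 + 17.8) × √14.3 = 0.0023 × 10.8936 × 43.05 × 3.7815 = 4.0788 mm/d
ETc = Kc × ET₀ = 1.19 × 4.0788 = 4.8538 mm/d
Over 7 days: 4.8538 × 7 = 33.977 mm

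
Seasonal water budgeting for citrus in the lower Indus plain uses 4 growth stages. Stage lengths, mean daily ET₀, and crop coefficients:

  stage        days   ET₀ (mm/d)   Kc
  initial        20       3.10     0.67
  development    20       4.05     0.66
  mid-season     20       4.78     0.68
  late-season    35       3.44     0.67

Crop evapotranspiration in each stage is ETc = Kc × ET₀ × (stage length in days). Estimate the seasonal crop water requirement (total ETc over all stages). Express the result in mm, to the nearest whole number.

initial: 0.67 × 3.10 × 20 = 41.54 mm
development: 0.66 × 4.05 × 20 = 53.46 mm
mid-season: 0.68 × 4.78 × 20 = 65.01 mm
late-season: 0.67 × 3.44 × 35 = 80.67 mm
Seasonal total = 240.68 mm

241 mm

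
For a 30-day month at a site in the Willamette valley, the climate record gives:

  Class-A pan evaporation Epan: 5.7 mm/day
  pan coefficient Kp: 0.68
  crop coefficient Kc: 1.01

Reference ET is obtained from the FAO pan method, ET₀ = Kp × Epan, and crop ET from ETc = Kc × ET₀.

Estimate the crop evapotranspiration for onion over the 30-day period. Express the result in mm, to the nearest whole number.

ET₀ = 0.68 × 5.7 = 3.8760 mm/d
ETc = Kc × ET₀ = 1.01 × 3.8760 = 3.9148 mm/d
Over 30 days: 3.9148 × 30 = 117.444 mm

117 mm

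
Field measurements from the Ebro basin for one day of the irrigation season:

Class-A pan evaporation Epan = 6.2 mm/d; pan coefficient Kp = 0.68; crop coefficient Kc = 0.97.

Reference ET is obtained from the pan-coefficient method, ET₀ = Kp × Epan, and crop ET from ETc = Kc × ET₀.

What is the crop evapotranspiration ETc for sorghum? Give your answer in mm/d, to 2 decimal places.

ET₀ = 0.68 × 6.2 = 4.2160 mm/d
ETc = Kc × ET₀ = 0.97 × 4.2160 = 4.0895 mm/d

4.09 mm/d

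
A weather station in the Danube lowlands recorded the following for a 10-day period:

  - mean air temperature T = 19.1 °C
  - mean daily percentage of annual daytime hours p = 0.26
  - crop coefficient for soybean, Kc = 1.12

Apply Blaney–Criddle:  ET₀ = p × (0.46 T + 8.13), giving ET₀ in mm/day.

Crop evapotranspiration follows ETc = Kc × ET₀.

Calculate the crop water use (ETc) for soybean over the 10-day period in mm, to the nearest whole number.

49 mm

ET₀ = 0.26 × (0.46 × 19.1 + 8.13) = 0.26 × 16.916 = 4.3982 mm/d
ETc = Kc × ET₀ = 1.12 × 4.3982 = 4.9260 mm/d
Over 10 days: 4.9260 × 10 = 49.260 mm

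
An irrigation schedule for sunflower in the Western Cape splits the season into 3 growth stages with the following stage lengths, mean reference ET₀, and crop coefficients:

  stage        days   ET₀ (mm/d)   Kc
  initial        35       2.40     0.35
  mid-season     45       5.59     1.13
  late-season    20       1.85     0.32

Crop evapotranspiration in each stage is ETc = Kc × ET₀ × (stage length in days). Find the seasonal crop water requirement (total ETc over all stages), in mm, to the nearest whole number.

325 mm

initial: 0.35 × 2.40 × 35 = 29.40 mm
mid-season: 1.13 × 5.59 × 45 = 284.25 mm
late-season: 0.32 × 1.85 × 20 = 11.84 mm
Seasonal total = 325.49 mm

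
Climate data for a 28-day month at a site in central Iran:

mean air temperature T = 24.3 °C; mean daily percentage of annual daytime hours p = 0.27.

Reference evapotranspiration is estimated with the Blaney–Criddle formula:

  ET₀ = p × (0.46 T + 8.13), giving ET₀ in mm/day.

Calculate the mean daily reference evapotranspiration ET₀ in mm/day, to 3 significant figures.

5.21 mm/day

ET₀ = 0.27 × (0.46 × 24.3 + 8.13) = 0.27 × 19.308 = 5.2132 mm/d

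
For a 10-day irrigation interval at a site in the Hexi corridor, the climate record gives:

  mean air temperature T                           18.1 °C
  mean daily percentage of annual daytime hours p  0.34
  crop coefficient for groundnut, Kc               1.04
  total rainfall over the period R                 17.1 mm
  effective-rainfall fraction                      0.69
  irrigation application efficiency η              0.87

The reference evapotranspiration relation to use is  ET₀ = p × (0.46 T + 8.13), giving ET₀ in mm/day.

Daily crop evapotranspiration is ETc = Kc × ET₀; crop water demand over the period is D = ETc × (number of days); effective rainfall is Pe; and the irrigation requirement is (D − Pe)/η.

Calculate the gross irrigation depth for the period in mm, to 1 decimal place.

ET₀ = 0.34 × (0.46 × 18.1 + 8.13) = 0.34 × 16.456 = 5.5950 mm/d
ETc = Kc × ET₀ = 1.04 × 5.5950 = 5.8188 mm/d
Crop demand D = ETc × 10 d = 5.8188 × 10 = 58.188 mm
Pe = 0.69 × 17.1 = 11.799 mm
D − Pe = 58.188 − 11.799 = 46.389 mm
Gross irrigation = 46.389 / 0.87 = 53.321 mm

53.3 mm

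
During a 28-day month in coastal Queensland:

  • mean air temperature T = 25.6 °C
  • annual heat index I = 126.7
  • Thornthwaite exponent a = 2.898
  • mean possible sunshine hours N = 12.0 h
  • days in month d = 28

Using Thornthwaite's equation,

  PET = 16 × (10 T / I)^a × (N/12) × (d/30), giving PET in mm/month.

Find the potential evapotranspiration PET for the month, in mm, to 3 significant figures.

10T/I = 10 × 25.6 / 126.7 = 2.0205
(10T/I)^a = 2.0205^2.898 = 7.6775
Uncorrected PET = 16 × 7.6775 = 122.840 mm
Correction = (N/12)(d/30) = (12.0/12)(28/30) = 0.9333
PET = 122.840 × 0.9333 = 114.647 mm/month

115 mm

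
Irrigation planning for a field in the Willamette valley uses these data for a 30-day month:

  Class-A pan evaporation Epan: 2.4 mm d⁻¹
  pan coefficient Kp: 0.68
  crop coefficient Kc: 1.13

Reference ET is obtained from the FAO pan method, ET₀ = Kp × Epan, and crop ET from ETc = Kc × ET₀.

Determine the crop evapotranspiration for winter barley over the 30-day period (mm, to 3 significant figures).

55.3 mm

ET₀ = 0.68 × 2.4 = 1.6320 mm/d
ETc = Kc × ET₀ = 1.13 × 1.6320 = 1.8442 mm/d
Over 30 days: 1.8442 × 30 = 55.326 mm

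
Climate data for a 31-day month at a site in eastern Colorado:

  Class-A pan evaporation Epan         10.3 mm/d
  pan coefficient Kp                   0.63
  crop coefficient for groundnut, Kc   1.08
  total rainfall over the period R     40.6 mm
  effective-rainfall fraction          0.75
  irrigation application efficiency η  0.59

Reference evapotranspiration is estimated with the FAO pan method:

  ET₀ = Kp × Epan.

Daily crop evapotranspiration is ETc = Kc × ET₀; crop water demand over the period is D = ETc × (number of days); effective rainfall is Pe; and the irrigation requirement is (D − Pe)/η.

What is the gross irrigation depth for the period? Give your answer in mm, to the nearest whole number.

317 mm

ET₀ = 0.63 × 10.3 = 6.4890 mm/d
ETc = Kc × ET₀ = 1.08 × 6.4890 = 7.0081 mm/d
Crop demand D = ETc × 31 d = 7.0081 × 31 = 217.251 mm
Pe = 0.75 × 40.6 = 30.450 mm
D − Pe = 217.251 − 30.450 = 186.801 mm
Gross irrigation = 186.801 / 0.59 = 316.612 mm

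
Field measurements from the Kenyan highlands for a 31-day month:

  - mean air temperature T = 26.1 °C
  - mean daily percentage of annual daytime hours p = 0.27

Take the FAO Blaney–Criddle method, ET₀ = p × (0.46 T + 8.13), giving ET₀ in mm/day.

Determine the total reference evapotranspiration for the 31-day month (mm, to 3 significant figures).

ET₀ = 0.27 × (0.46 × 26.1 + 8.13) = 0.27 × 20.136 = 5.4367 mm/d
Monthly total = 5.4367 × 31 = 168.538 mm

169 mm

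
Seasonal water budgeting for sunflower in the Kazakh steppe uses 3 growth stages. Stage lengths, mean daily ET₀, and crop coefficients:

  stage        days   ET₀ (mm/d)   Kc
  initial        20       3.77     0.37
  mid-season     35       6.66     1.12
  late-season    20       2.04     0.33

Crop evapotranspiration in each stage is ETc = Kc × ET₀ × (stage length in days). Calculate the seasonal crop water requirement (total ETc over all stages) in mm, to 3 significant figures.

initial: 0.37 × 3.77 × 20 = 27.90 mm
mid-season: 1.12 × 6.66 × 35 = 261.07 mm
late-season: 0.33 × 2.04 × 20 = 13.46 mm
Seasonal total = 302.43 mm

302 mm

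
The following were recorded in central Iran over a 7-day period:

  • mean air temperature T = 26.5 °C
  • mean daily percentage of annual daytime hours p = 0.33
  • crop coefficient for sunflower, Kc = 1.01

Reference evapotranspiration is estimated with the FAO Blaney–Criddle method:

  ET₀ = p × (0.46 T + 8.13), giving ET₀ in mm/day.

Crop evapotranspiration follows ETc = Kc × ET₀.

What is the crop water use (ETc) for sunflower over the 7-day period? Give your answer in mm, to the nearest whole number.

47 mm

ET₀ = 0.33 × (0.46 × 26.5 + 8.13) = 0.33 × 20.320 = 6.7056 mm/d
ETc = Kc × ET₀ = 1.01 × 6.7056 = 6.7727 mm/d
Over 7 days: 6.7727 × 7 = 47.409 mm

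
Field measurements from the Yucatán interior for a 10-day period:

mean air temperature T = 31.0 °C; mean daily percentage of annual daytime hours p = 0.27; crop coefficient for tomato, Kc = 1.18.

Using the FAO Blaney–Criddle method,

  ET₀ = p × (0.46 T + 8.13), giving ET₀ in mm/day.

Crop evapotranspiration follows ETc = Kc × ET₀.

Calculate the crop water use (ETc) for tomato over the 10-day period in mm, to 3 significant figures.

ET₀ = 0.27 × (0.46 × 31.0 + 8.13) = 0.27 × 22.390 = 6.0453 mm/d
ETc = Kc × ET₀ = 1.18 × 6.0453 = 7.1335 mm/d
Over 10 days: 7.1335 × 10 = 71.335 mm

71.3 mm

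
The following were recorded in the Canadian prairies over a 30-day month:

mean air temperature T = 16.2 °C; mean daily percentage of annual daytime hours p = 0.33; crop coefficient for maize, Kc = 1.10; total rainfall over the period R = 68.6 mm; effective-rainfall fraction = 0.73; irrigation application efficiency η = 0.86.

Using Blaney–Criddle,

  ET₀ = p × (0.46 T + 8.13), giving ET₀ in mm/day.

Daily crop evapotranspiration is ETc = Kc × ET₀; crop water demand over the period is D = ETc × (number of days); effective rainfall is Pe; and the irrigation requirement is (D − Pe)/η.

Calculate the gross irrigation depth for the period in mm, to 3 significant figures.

ET₀ = 0.33 × (0.46 × 16.2 + 8.13) = 0.33 × 15.582 = 5.1421 mm/d
ETc = Kc × ET₀ = 1.10 × 5.1421 = 5.6563 mm/d
Crop demand D = ETc × 30 d = 5.6563 × 30 = 169.689 mm
Pe = 0.73 × 68.6 = 50.078 mm
D − Pe = 169.689 − 50.078 = 119.611 mm
Gross irrigation = 119.611 / 0.86 = 139.083 mm

139 mm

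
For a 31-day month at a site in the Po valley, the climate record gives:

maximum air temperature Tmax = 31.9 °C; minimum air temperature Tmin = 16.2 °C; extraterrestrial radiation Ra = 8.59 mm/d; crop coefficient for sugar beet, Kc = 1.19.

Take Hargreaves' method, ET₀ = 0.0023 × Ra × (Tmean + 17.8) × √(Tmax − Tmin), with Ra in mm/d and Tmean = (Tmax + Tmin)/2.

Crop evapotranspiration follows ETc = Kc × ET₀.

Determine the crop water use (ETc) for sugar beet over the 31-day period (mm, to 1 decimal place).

Tmean = (31.9 + 16.2)/2 = 24.05 °C
ET₀ = 0.0023 × 8.59 × (24.05 + 17.8) × √15.7 = 0.0023 × 8.59 × 41.85 × 3.9623 = 3.2762 mm/d
ETc = Kc × ET₀ = 1.19 × 3.2762 = 3.8987 mm/d
Over 31 days: 3.8987 × 31 = 120.860 mm

120.9 mm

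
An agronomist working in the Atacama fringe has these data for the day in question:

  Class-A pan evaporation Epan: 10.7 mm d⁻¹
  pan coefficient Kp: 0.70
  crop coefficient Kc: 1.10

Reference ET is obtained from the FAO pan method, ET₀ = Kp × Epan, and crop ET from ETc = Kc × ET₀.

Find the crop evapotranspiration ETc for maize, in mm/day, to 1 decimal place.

8.2 mm/day

ET₀ = 0.70 × 10.7 = 7.4900 mm/d
ETc = Kc × ET₀ = 1.10 × 7.4900 = 8.2390 mm/d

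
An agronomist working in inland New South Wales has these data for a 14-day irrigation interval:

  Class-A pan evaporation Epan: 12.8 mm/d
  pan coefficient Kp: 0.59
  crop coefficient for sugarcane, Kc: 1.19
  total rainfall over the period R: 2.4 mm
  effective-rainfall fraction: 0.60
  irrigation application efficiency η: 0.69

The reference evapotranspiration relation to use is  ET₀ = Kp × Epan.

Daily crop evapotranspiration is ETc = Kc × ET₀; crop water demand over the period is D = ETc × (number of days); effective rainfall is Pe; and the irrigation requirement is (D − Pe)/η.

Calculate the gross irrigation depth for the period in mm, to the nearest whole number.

ET₀ = 0.59 × 12.8 = 7.5520 mm/d
ETc = Kc × ET₀ = 1.19 × 7.5520 = 8.9869 mm/d
Crop demand D = ETc × 14 d = 8.9869 × 14 = 125.817 mm
Pe = 0.60 × 2.4 = 1.440 mm
D − Pe = 125.817 − 1.440 = 124.377 mm
Gross irrigation = 124.377 / 0.69 = 180.257 mm

180 mm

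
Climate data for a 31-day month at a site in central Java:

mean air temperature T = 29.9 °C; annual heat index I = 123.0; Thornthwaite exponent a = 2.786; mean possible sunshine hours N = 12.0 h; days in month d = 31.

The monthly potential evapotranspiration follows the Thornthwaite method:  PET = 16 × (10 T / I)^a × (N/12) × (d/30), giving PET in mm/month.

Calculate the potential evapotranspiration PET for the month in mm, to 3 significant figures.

196 mm

10T/I = 10 × 29.9 / 123.0 = 2.4309
(10T/I)^a = 2.4309^2.786 = 11.8781
Uncorrected PET = 16 × 11.8781 = 190.050 mm
Correction = (N/12)(d/30) = (12.0/12)(31/30) = 1.0333
PET = 190.050 × 1.0333 = 196.379 mm/month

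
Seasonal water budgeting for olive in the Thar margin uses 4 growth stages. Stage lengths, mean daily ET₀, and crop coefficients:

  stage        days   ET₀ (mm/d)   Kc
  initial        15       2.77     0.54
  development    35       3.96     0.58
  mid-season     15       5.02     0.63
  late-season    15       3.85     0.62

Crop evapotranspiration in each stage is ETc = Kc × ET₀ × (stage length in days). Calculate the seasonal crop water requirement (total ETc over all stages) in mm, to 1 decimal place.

initial: 0.54 × 2.77 × 15 = 22.44 mm
development: 0.58 × 3.96 × 35 = 80.39 mm
mid-season: 0.63 × 5.02 × 15 = 47.44 mm
late-season: 0.62 × 3.85 × 15 = 35.81 mm
Seasonal total = 186.08 mm

186.1 mm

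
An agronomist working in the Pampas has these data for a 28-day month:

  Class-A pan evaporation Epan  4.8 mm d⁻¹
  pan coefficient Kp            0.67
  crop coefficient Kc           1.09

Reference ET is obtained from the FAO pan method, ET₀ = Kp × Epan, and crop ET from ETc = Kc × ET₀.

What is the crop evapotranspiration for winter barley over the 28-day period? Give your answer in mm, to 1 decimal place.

98.2 mm

ET₀ = 0.67 × 4.8 = 3.2160 mm/d
ETc = Kc × ET₀ = 1.09 × 3.2160 = 3.5054 mm/d
Over 28 days: 3.5054 × 28 = 98.151 mm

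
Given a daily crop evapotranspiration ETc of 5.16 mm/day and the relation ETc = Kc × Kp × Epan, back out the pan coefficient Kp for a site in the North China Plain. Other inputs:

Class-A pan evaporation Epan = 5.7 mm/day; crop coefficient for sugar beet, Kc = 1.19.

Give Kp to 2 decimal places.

ETc = Kc × Kp × Epan  ⇒  Kp = ETc / (Kc × Epan)
Kp = 5.16 / (1.19 × 5.7) = 5.16 / 6.783 = 0.7607

0.76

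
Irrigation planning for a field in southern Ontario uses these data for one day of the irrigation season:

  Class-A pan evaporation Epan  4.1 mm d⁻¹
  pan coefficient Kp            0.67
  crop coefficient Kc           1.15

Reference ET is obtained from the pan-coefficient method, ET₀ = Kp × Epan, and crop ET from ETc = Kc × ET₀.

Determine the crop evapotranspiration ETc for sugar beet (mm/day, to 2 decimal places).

ET₀ = 0.67 × 4.1 = 2.7470 mm/d
ETc = Kc × ET₀ = 1.15 × 2.7470 = 3.1591 mm/d

3.16 mm/day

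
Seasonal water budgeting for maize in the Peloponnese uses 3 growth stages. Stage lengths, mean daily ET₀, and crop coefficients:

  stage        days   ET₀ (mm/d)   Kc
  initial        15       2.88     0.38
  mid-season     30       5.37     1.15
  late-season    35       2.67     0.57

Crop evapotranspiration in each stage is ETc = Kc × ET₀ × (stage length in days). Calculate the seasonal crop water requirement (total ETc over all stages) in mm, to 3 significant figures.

255 mm

initial: 0.38 × 2.88 × 15 = 16.42 mm
mid-season: 1.15 × 5.37 × 30 = 185.27 mm
late-season: 0.57 × 2.67 × 35 = 53.27 mm
Seasonal total = 254.96 mm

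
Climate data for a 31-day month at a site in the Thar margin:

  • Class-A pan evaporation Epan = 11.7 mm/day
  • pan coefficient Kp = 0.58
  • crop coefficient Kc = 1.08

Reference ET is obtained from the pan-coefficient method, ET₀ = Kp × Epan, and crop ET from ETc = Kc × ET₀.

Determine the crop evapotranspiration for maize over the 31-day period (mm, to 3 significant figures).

227 mm

ET₀ = 0.58 × 11.7 = 6.7860 mm/d
ETc = Kc × ET₀ = 1.08 × 6.7860 = 7.3289 mm/d
Over 31 days: 7.3289 × 31 = 227.196 mm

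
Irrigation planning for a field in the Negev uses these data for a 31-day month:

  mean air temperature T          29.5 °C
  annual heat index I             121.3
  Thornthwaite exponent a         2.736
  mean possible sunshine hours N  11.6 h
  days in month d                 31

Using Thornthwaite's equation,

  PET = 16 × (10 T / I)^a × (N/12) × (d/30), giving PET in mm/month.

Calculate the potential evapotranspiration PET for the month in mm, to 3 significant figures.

10T/I = 10 × 29.5 / 121.3 = 2.4320
(10T/I)^a = 2.4320^2.736 = 11.3762
Uncorrected PET = 16 × 11.3762 = 182.019 mm
Correction = (N/12)(d/30) = (11.6/12)(31/30) = 0.9989
PET = 182.019 × 0.9989 = 181.819 mm/month

182 mm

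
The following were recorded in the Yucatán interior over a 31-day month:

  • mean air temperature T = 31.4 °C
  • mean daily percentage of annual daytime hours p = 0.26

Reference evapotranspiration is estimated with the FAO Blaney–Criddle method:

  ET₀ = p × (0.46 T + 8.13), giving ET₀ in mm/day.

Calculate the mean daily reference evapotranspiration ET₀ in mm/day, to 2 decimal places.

5.87 mm/day

ET₀ = 0.26 × (0.46 × 31.4 + 8.13) = 0.26 × 22.574 = 5.8692 mm/d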